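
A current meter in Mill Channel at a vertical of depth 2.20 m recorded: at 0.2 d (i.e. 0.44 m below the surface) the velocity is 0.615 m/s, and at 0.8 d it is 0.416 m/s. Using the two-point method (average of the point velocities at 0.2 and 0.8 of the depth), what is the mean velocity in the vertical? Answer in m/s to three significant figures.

0.516 m/s

v̄ = (0.615 + 0.416) / 2 = 0.5155 m/s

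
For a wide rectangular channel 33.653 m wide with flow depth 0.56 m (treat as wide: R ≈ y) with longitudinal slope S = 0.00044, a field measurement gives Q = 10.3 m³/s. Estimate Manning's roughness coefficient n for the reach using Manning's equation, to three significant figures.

0.0261

A = b·y = 33.653 × 0.56 = 18.85 m²
Wide channel: R ≈ y = 0.56 m
n = (1/Q)·A·R^(2/3)·S^(1/2) = (1/10.3) × 18.85 × 0.6794 × 0.02098 = 0.02608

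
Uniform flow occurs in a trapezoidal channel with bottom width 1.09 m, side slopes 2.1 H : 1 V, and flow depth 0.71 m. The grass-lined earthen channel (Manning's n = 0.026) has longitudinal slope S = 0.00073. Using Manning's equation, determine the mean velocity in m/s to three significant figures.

A = (b + z·y)·y = (1.09 + 2.1×0.71)×0.71 = 1.833 m²
P = b + 2y√(1+z²) = 1.09 + 2×0.71×√(1+2.1²) = 4.393 m
R = A/P = 1.833/4.393 = 0.4172 m
Q = (1/n)·A·R^(2/3)·S^(1/2) = (1/0.026) × 1.833 × 0.4172^(2/3) × 0.00073^(1/2) = 1.063 m³/s
V = Q/A = 1.063/1.833 = 0.5802 m/s

0.580 m/s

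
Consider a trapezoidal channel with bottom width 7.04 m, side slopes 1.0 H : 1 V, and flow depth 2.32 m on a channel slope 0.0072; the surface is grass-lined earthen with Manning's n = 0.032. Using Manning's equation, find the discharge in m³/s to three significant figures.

A = (b + z·y)·y = (7.04 + 1.0×2.32)×2.32 = 21.72 m²
P = b + 2y√(1+z²) = 7.04 + 2×2.32×√(1+1.0²) = 13.60 m
R = A/P = 21.72/13.60 = 1.596 m
Q = (1/n)·A·R^(2/3)·S^(1/2) = (1/0.032) × 21.72 × 1.596^(2/3) × 0.0072^(1/2) = 78.65 m³/s

78.7 m³/s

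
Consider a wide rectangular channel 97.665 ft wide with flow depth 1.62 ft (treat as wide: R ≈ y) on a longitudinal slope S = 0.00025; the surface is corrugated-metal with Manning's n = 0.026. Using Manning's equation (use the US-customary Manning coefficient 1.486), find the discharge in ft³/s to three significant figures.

A = b·y = 97.665 × 1.62 = 158.2 ft²
Wide channel: R ≈ y = 1.62 ft
Q = (1.486/n)·A·R^(2/3)·S^(1/2) = (1.486/0.026) × 158.2 × 1.620^(2/3) × 0.00025^(1/2) = 197.2 ft³/s

197 ft³/s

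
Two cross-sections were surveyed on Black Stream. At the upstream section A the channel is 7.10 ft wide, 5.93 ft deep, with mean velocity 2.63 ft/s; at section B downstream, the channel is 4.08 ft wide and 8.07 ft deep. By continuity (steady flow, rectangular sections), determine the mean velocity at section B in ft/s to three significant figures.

3.36 ft/s

Q = A₁V₁ = (7.10×5.93) × 2.63 = 110.7 ft³/s
A₂ = 4.08 × 8.07 = 32.93 ft²
V₂ = Q/A₂ = 110.7/32.93 = 3.363 ft/s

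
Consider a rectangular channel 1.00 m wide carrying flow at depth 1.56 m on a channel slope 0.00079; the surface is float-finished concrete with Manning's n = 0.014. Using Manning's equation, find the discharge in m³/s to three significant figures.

A = b·y = 1.00 × 1.56 = 1.560 m²
P = b + 2y = 1.00 + 2×1.56 = 4.120 m
R = A/P = 1.560/4.120 = 0.3786 m
Q = (1/n)·A·R^(2/3)·S^(1/2) = (1/0.014) × 1.560 × 0.3786^(2/3) × 0.00079^(1/2) = 1.639 m³/s

1.64 m³/s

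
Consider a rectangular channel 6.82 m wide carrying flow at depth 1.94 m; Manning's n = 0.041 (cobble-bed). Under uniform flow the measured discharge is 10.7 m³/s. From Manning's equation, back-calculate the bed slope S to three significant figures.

A = b·y = 6.82 × 1.94 = 13.23 m²
P = b + 2y = 6.82 + 2×1.94 = 10.70 m
R = A/P = 13.23/10.70 = 1.237 m
S = (Q·n / (1·A·R^(2/3)))² = (10.7×0.041 / (1×13.23×1.152))² = 0.0008284

0.000828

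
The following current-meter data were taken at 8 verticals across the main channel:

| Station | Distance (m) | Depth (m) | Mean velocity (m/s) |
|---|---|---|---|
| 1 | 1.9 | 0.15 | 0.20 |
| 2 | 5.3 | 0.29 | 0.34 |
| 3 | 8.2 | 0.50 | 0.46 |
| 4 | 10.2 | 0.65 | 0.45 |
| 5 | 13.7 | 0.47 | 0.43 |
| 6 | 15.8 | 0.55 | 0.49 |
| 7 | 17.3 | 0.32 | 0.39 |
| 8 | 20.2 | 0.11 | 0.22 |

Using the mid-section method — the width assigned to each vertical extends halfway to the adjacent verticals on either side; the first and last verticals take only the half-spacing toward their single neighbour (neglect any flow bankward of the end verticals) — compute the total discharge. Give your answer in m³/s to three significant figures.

w_1 = (5.3 − 1.9)/2 = 1.7 m; q_1 = 0.20 × 0.15 × 1.7 = 0.05100 m³/s
w_2 = (8.2 − 1.9)/2 = 3.15 m; q_2 = 0.34 × 0.29 × 3.15 = 0.3106 m³/s
w_3 = (10.2 − 5.3)/2 = 2.45 m; q_3 = 0.46 × 0.50 × 2.45 = 0.5635 m³/s
w_4 = (13.7 − 8.2)/2 = 2.75 m; q_4 = 0.45 × 0.65 × 2.75 = 0.8044 m³/s
w_5 = (15.8 − 10.2)/2 = 2.8 m; q_5 = 0.43 × 0.47 × 2.8 = 0.5659 m³/s
w_6 = (17.3 − 13.7)/2 = 1.8 m; q_6 = 0.49 × 0.55 × 1.8 = 0.4851 m³/s
w_7 = (20.2 − 15.8)/2 = 2.2 m; q_7 = 0.39 × 0.32 × 2.2 = 0.2746 m³/s
w_8 = (20.2 − 17.3)/2 = 1.45 m; q_8 = 0.22 × 0.11 × 1.45 = 0.03509 m³/s
Q = Σ qᵢ = 3.090 m³/s

3.09 m³/s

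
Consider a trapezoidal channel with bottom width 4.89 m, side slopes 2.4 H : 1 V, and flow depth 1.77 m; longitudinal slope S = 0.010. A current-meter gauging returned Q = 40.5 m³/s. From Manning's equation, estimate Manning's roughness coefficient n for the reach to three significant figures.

A = (b + z·y)·y = (4.89 + 2.4×1.77)×1.77 = 16.17 m²
P = b + 2y√(1+z²) = 4.89 + 2×1.77×√(1+2.4²) = 14.09 m
R = A/P = 16.17/14.09 = 1.148 m
n = (1/Q)·A·R^(2/3)·S^(1/2) = (1/40.5) × 16.17 × 1.096 × 0.1000 = 0.04378

0.0438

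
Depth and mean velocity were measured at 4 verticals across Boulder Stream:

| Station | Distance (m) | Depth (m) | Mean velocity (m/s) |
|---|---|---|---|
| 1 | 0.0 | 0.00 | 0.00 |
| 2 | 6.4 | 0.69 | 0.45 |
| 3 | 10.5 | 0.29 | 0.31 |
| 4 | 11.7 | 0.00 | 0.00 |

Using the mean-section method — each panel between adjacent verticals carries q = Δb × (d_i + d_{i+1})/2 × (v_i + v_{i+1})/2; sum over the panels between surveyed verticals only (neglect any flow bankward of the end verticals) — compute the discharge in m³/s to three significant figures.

1.29 m³/s

Panel 1-2: Δb = 6.4 m, d̄ = (0.00+0.69)/2 = 0.345, v̄ = (0.00+0.45)/2 = 0.225 → q = 6.4×0.345×0.225 = 0.4968 m³/s
Panel 2-3: Δb = 4.1 m, d̄ = (0.69+0.29)/2 = 0.49, v̄ = (0.45+0.31)/2 = 0.38 → q = 4.1×0.49×0.38 = 0.7634 m³/s
Panel 3-4: Δb = 1.2 m, d̄ = (0.29+0.00)/2 = 0.145, v̄ = (0.31+0.00)/2 = 0.155 → q = 1.2×0.145×0.155 = 0.02697 m³/s
Q = Σ q = 1.287 m³/s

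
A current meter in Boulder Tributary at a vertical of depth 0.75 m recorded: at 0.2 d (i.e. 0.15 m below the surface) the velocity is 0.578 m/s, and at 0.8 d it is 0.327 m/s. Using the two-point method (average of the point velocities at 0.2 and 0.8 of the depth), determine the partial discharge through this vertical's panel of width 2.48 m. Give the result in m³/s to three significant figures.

0.842 m³/s

v̄ = (0.578 + 0.327) / 2 = 0.4525 m/s
q = v̄ × d × w = 0.4525 × 0.75 × 2.48 = 0.8417 m³/s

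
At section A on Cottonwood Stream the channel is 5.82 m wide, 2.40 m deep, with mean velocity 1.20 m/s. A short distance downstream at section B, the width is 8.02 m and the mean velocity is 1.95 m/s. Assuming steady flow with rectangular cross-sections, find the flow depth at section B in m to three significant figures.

1.07 m

Q = A₁V₁ = (5.82×2.40) × 1.20 = 16.76 m³/s
d₂ = Q/(b₂ V₂) = 16.76/(8.02×1.95) = 1.072 m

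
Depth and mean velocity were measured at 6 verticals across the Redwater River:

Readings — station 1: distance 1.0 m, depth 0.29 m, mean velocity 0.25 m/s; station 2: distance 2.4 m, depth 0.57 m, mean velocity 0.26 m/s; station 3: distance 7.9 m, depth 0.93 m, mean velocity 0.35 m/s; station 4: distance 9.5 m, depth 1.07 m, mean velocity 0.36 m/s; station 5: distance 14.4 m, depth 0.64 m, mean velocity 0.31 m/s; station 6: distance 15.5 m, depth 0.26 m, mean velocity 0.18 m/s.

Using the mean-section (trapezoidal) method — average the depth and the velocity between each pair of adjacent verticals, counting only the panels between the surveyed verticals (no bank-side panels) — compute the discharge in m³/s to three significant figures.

3.50 m³/s

Panel 1-2: Δb = 1.4 m, d̄ = (0.29+0.57)/2 = 0.43, v̄ = (0.25+0.26)/2 = 0.255 → q = 1.4×0.43×0.255 = 0.1535 m³/s
Panel 2-3: Δb = 5.5 m, d̄ = (0.57+0.93)/2 = 0.75, v̄ = (0.26+0.35)/2 = 0.305 → q = 5.5×0.75×0.305 = 1.258 m³/s
Panel 3-4: Δb = 1.6 m, d̄ = (0.93+1.07)/2 = 1, v̄ = (0.35+0.36)/2 = 0.355 → q = 1.6×1×0.355 = 0.5680 m³/s
Panel 4-5: Δb = 4.9 m, d̄ = (1.07+0.64)/2 = 0.855, v̄ = (0.36+0.31)/2 = 0.335 → q = 4.9×0.855×0.335 = 1.403 m³/s
Panel 5-6: Δb = 1.1 m, d̄ = (0.64+0.26)/2 = 0.45, v̄ = (0.31+0.18)/2 = 0.245 → q = 1.1×0.45×0.245 = 0.1213 m³/s
Q = Σ q = 3.504 m³/s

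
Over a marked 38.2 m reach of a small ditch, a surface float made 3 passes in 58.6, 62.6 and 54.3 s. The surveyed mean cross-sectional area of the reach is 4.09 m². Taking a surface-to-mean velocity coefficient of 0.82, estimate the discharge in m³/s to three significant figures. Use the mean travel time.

t̄ = (58.6 + 62.6 + 54.3) / 3 = 58.5 s
v_surface = L / t̄ = 38.2 / 58.5 = 0.6530 m/s
v_mean = 0.82 × 0.6530 = 0.5355 m/s
Q = A × v_mean = 4.09 × 0.5355 = 2.190 m³/s

2.19 m³/s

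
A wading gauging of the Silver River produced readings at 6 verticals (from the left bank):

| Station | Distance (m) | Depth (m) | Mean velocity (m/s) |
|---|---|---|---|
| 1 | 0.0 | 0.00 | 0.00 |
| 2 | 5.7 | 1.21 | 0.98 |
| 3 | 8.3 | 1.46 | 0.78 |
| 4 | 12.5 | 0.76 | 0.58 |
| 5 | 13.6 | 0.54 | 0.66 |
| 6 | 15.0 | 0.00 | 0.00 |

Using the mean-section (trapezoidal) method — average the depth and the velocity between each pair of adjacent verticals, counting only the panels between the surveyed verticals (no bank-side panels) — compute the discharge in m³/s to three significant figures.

8.48 m³/s

Panel 1-2: Δb = 5.7 m, d̄ = (0.00+1.21)/2 = 0.605, v̄ = (0.00+0.98)/2 = 0.49 → q = 5.7×0.605×0.49 = 1.690 m³/s
Panel 2-3: Δb = 2.6 m, d̄ = (1.21+1.46)/2 = 1.335, v̄ = (0.98+0.78)/2 = 0.88 → q = 2.6×1.335×0.88 = 3.054 m³/s
Panel 3-4: Δb = 4.2 m, d̄ = (1.46+0.76)/2 = 1.11, v̄ = (0.78+0.58)/2 = 0.68 → q = 4.2×1.11×0.68 = 3.170 m³/s
Panel 4-5: Δb = 1.1 m, d̄ = (0.76+0.54)/2 = 0.65, v̄ = (0.58+0.66)/2 = 0.62 → q = 1.1×0.65×0.62 = 0.4433 m³/s
Panel 5-6: Δb = 1.4 m, d̄ = (0.54+0.00)/2 = 0.27, v̄ = (0.66+0.00)/2 = 0.33 → q = 1.4×0.27×0.33 = 0.1247 m³/s
Q = Σ q = 8.482 m³/s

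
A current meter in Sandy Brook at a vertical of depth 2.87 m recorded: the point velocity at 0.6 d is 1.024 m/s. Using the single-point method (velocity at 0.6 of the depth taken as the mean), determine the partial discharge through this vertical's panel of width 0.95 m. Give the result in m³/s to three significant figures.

2.79 m³/s

v̄ = v₀.₆ = 1.024 m/s
q = v̄ × d × w = 1.024 × 2.87 × 0.95 = 2.792 m³/s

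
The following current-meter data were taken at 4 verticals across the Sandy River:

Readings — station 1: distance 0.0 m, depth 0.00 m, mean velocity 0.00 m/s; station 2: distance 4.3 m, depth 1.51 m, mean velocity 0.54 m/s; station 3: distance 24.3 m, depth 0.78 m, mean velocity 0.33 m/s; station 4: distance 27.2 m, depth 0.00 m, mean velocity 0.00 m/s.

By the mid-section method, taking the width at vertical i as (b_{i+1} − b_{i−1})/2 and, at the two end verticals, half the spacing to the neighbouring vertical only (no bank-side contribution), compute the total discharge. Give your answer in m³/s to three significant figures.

w_2 = (24.3 − 0.0)/2 = 12.15 m; q_2 = 0.54 × 1.51 × 12.15 = 9.907 m³/s
w_3 = (27.2 − 4.3)/2 = 11.45 m; q_3 = 0.33 × 0.78 × 11.45 = 2.947 m³/s
Stations 1, 4 contribute zero (depth or velocity is 0).
Q = Σ qᵢ = 12.85 m³/s

12.9 m³/s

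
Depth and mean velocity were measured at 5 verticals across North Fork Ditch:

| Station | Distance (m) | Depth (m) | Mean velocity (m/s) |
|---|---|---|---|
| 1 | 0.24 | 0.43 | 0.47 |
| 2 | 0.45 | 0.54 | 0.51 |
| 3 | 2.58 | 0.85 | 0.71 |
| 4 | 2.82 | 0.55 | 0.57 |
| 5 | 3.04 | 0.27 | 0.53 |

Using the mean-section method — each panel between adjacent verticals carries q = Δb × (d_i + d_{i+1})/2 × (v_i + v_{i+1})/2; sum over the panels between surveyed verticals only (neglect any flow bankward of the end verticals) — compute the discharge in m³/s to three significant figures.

1.11 m³/s

Panel 1-2: Δb = 0.21 m, d̄ = (0.43+0.54)/2 = 0.485, v̄ = (0.47+0.51)/2 = 0.49 → q = 0.21×0.485×0.49 = 0.04991 m³/s
Panel 2-3: Δb = 2.13 m, d̄ = (0.54+0.85)/2 = 0.695, v̄ = (0.51+0.71)/2 = 0.61 → q = 2.13×0.695×0.61 = 0.9030 m³/s
Panel 3-4: Δb = 0.24 m, d̄ = (0.85+0.55)/2 = 0.7, v̄ = (0.71+0.57)/2 = 0.64 → q = 0.24×0.7×0.64 = 0.1075 m³/s
Panel 4-5: Δb = 0.22 m, d̄ = (0.55+0.27)/2 = 0.41, v̄ = (0.57+0.53)/2 = 0.55 → q = 0.22×0.41×0.55 = 0.04961 m³/s
Q = Σ q = 1.110 m³/s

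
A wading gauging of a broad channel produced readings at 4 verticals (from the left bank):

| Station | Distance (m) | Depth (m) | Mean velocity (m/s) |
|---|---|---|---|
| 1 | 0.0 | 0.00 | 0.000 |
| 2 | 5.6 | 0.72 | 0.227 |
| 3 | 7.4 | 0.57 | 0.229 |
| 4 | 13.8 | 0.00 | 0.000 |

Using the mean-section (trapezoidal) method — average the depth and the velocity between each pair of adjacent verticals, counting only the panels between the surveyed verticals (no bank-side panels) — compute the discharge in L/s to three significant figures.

702 L/s

Panel 1-2: Δb = 5.6 m, d̄ = (0.00+0.72)/2 = 0.36, v̄ = (0.000+0.227)/2 = 0.1135 → q = 5.6×0.36×0.1135 = 0.2288 m³/s
Panel 2-3: Δb = 1.8 m, d̄ = (0.72+0.57)/2 = 0.645, v̄ = (0.227+0.229)/2 = 0.228 → q = 1.8×0.645×0.228 = 0.2647 m³/s
Panel 3-4: Δb = 6.4 m, d̄ = (0.57+0.00)/2 = 0.285, v̄ = (0.229+0.000)/2 = 0.1145 → q = 6.4×0.285×0.1145 = 0.2088 m³/s
Q = Σ q = 0.7024 m³/s
= 0.7024 × 1000 = 702.4 L/s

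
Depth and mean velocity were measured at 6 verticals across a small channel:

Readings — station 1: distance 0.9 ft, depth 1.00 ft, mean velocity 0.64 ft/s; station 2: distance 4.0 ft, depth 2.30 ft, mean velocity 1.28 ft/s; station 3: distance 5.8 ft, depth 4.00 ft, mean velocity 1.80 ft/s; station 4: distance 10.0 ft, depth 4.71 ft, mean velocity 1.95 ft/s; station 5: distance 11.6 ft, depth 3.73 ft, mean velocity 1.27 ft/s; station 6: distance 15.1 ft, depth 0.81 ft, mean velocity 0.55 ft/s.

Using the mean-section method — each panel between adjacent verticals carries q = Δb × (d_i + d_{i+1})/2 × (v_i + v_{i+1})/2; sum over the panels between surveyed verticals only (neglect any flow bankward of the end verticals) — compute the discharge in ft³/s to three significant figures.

Panel 1-2: Δb = 3.1 ft, d̄ = (1.00+2.30)/2 = 1.65, v̄ = (0.64+1.28)/2 = 0.96 → q = 3.1×1.65×0.96 = 4.910 ft³/s
Panel 2-3: Δb = 1.8 ft, d̄ = (2.30+4.00)/2 = 3.15, v̄ = (1.28+1.80)/2 = 1.54 → q = 1.8×3.15×1.54 = 8.732 ft³/s
Panel 3-4: Δb = 4.2 ft, d̄ = (4.00+4.71)/2 = 4.355, v̄ = (1.80+1.95)/2 = 1.875 → q = 4.2×4.355×1.875 = 34.30 ft³/s
Panel 4-5: Δb = 1.6 ft, d̄ = (4.71+3.73)/2 = 4.22, v̄ = (1.95+1.27)/2 = 1.61 → q = 1.6×4.22×1.61 = 10.87 ft³/s
Panel 5-6: Δb = 3.5 ft, d̄ = (3.73+0.81)/2 = 2.27, v̄ = (1.27+0.55)/2 = 0.91 → q = 3.5×2.27×0.91 = 7.230 ft³/s
Q = Σ q = 66.04 ft³/s

66.0 ft³/s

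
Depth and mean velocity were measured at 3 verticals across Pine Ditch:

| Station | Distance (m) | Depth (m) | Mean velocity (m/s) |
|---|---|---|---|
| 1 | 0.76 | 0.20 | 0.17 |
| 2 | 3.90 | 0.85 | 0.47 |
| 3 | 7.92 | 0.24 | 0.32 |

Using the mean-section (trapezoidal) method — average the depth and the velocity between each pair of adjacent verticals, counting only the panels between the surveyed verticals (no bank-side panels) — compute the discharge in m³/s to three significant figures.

Panel 1-2: Δb = 3.14 m, d̄ = (0.20+0.85)/2 = 0.525, v̄ = (0.17+0.47)/2 = 0.32 → q = 3.14×0.525×0.32 = 0.5275 m³/s
Panel 2-3: Δb = 4.02 m, d̄ = (0.85+0.24)/2 = 0.545, v̄ = (0.47+0.32)/2 = 0.395 → q = 4.02×0.545×0.395 = 0.8654 m³/s
Q = Σ q = 1.393 m³/s

1.39 m³/s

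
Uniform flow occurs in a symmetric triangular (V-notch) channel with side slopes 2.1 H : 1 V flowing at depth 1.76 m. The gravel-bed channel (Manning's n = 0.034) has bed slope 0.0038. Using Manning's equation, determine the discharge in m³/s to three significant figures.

A = z·y² = 2.1×1.76² = 6.505 m²
P = 2y√(1+z²) = 2×1.76×√(1+2.1²) = 8.187 m
R = A/P = 6.505/8.187 = 0.7945 m
Q = (1/n)·A·R^(2/3)·S^(1/2) = (1/0.034) × 6.505 × 0.7945^(2/3) × 0.0038^(1/2) = 10.12 m³/s

10.1 m³/s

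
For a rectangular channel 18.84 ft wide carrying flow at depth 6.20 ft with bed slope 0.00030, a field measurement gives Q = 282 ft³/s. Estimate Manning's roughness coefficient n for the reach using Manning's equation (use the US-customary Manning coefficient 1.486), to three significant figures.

A = b·y = 18.84 × 6.20 = 116.8 ft²
P = b + 2y = 18.84 + 2×6.20 = 31.24 ft
R = A/P = 116.8/31.24 = 3.739 ft
n = (1.486/Q)·A·R^(2/3)·S^(1/2) = (1.486/282) × 116.8 × 2.409 × 0.01732 = 0.02568

0.0257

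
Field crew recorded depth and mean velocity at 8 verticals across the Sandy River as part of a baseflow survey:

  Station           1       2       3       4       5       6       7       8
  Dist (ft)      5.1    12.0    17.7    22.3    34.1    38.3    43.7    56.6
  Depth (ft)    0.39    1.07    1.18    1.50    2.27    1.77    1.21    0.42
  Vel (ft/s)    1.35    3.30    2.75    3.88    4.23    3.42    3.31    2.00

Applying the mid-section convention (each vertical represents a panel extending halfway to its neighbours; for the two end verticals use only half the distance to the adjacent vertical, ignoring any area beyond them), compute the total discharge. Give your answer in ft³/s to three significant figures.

w_1 = (12.0 − 5.1)/2 = 3.45 ft; q_1 = 1.35 × 0.39 × 3.45 = 1.816 ft³/s
w_2 = (17.7 − 5.1)/2 = 6.3 ft; q_2 = 3.30 × 1.07 × 6.3 = 22.25 ft³/s
w_3 = (22.3 − 12.0)/2 = 5.15 ft; q_3 = 2.75 × 1.18 × 5.15 = 16.71 ft³/s
w_4 = (34.1 − 17.7)/2 = 8.2 ft; q_4 = 3.88 × 1.50 × 8.2 = 47.72 ft³/s
w_5 = (38.3 − 22.3)/2 = 8 ft; q_5 = 4.23 × 2.27 × 8 = 76.82 ft³/s
w_6 = (43.7 − 34.1)/2 = 4.8 ft; q_6 = 3.42 × 1.77 × 4.8 = 29.06 ft³/s
w_7 = (56.6 − 38.3)/2 = 9.15 ft; q_7 = 3.31 × 1.21 × 9.15 = 36.65 ft³/s
w_8 = (56.6 − 43.7)/2 = 6.45 ft; q_8 = 2.00 × 0.42 × 6.45 = 5.418 ft³/s
Q = Σ qᵢ = 236.4 ft³/s

236 ft³/s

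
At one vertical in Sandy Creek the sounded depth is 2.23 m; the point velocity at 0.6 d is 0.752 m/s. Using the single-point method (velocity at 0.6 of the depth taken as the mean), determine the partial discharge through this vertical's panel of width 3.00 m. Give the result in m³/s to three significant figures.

v̄ = v₀.₆ = 0.752 m/s
q = v̄ × d × w = 0.7520 × 2.23 × 3.00 = 5.031 m³/s

5.03 m³/s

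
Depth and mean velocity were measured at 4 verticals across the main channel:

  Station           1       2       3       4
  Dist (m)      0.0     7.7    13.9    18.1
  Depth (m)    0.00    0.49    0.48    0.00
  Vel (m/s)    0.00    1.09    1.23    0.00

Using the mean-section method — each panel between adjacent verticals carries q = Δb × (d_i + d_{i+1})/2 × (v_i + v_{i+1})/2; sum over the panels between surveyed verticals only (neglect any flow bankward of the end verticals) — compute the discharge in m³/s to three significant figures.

5.14 m³/s

Panel 1-2: Δb = 7.7 m, d̄ = (0.00+0.49)/2 = 0.245, v̄ = (0.00+1.09)/2 = 0.545 → q = 7.7×0.245×0.545 = 1.028 m³/s
Panel 2-3: Δb = 6.2 m, d̄ = (0.49+0.48)/2 = 0.485, v̄ = (1.09+1.23)/2 = 1.16 → q = 6.2×0.485×1.16 = 3.488 m³/s
Panel 3-4: Δb = 4.2 m, d̄ = (0.48+0.00)/2 = 0.24, v̄ = (1.23+0.00)/2 = 0.615 → q = 4.2×0.24×0.615 = 0.6199 m³/s
Q = Σ q = 5.136 m³/s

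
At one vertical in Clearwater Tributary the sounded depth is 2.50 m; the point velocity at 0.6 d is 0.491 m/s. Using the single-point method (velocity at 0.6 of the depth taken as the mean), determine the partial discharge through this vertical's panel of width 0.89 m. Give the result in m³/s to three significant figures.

1.09 m³/s

v̄ = v₀.₆ = 0.491 m/s
q = v̄ × d × w = 0.4910 × 2.50 × 0.89 = 1.092 m³/s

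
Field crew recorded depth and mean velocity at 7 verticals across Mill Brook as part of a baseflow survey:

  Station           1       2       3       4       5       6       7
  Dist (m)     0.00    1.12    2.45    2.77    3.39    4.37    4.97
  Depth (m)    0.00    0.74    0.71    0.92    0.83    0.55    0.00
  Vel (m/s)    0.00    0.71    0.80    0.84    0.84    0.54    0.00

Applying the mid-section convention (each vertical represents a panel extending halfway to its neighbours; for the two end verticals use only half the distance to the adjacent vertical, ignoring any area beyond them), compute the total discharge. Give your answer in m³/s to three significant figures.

2.27 m³/s

w_2 = (2.45 − 0.00)/2 = 1.225 m; q_2 = 0.71 × 0.74 × 1.225 = 0.6436 m³/s
w_3 = (2.77 − 1.12)/2 = 0.825 m; q_3 = 0.80 × 0.71 × 0.825 = 0.4686 m³/s
w_4 = (3.39 − 2.45)/2 = 0.47 m; q_4 = 0.84 × 0.92 × 0.47 = 0.3632 m³/s
w_5 = (4.37 − 2.77)/2 = 0.8 m; q_5 = 0.84 × 0.83 × 0.8 = 0.5578 m³/s
w_6 = (4.97 − 3.39)/2 = 0.79 m; q_6 = 0.54 × 0.55 × 0.79 = 0.2346 m³/s
Stations 1, 7 contribute zero (depth or velocity is 0).
Q = Σ qᵢ = 2.268 m³/s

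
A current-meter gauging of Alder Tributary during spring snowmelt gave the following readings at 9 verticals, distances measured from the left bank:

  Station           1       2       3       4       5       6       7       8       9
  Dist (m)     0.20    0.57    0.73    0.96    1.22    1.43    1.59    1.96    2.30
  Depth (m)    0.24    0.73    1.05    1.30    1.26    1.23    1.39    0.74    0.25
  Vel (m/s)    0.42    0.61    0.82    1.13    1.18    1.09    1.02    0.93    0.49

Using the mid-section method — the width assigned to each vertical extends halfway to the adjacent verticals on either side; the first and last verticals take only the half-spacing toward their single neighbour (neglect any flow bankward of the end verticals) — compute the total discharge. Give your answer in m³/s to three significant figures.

w_1 = (0.57 − 0.20)/2 = 0.185 m; q_1 = 0.42 × 0.24 × 0.185 = 0.01865 m³/s
w_2 = (0.73 − 0.20)/2 = 0.265 m; q_2 = 0.61 × 0.73 × 0.265 = 0.1180 m³/s
w_3 = (0.96 − 0.57)/2 = 0.195 m; q_3 = 0.82 × 1.05 × 0.195 = 0.1679 m³/s
w_4 = (1.22 − 0.73)/2 = 0.245 m; q_4 = 1.13 × 1.30 × 0.245 = 0.3599 m³/s
w_5 = (1.43 − 0.96)/2 = 0.235 m; q_5 = 1.18 × 1.26 × 0.235 = 0.3494 m³/s
w_6 = (1.59 − 1.22)/2 = 0.185 m; q_6 = 1.09 × 1.23 × 0.185 = 0.2480 m³/s
w_7 = (1.96 − 1.43)/2 = 0.265 m; q_7 = 1.02 × 1.39 × 0.265 = 0.3757 m³/s
w_8 = (2.30 − 1.59)/2 = 0.355 m; q_8 = 0.93 × 0.74 × 0.355 = 0.2443 m³/s
w_9 = (2.30 − 1.96)/2 = 0.17 m; q_9 = 0.49 × 0.25 × 0.17 = 0.02083 m³/s
Q = Σ qᵢ = 1.903 m³/s

1.90 m³/s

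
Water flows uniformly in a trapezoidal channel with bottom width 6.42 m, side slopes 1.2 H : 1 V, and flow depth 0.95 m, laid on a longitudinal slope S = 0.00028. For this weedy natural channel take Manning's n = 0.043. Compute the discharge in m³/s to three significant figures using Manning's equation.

A = (b + z·y)·y = (6.42 + 1.2×0.95)×0.95 = 7.182 m²
P = b + 2y√(1+z²) = 6.42 + 2×0.95×√(1+1.2²) = 9.388 m
R = A/P = 7.182/9.388 = 0.7650 m
Q = (1/n)·A·R^(2/3)·S^(1/2) = (1/0.043) × 7.182 × 0.7650^(2/3) × 0.00028^(1/2) = 2.338 m³/s

2.34 m³/s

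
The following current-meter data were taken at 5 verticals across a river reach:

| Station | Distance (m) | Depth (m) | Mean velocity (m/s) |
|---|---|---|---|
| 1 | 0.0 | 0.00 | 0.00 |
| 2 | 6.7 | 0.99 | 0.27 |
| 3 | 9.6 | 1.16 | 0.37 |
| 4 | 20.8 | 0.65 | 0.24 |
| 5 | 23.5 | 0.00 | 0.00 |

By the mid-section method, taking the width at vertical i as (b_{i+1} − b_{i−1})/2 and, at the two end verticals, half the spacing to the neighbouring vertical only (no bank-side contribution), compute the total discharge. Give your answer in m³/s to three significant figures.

w_2 = (9.6 − 0.0)/2 = 4.8 m; q_2 = 0.27 × 0.99 × 4.8 = 1.283 m³/s
w_3 = (20.8 − 6.7)/2 = 7.05 m; q_3 = 0.37 × 1.16 × 7.05 = 3.026 m³/s
w_4 = (23.5 − 9.6)/2 = 6.95 m; q_4 = 0.24 × 0.65 × 6.95 = 1.084 m³/s
Stations 1, 5 contribute zero (depth or velocity is 0).
Q = Σ qᵢ = 5.393 m³/s

5.39 m³/s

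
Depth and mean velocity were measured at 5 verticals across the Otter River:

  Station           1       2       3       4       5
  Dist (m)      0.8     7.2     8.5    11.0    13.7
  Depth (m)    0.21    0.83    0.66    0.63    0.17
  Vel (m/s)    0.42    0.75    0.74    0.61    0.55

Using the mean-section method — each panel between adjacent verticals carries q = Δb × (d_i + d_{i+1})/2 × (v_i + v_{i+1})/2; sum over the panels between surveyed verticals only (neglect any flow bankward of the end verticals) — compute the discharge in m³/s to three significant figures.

4.38 m³/s

Panel 1-2: Δb = 6.4 m, d̄ = (0.21+0.83)/2 = 0.52, v̄ = (0.42+0.75)/2 = 0.585 → q = 6.4×0.52×0.585 = 1.947 m³/s
Panel 2-3: Δb = 1.3 m, d̄ = (0.83+0.66)/2 = 0.745, v̄ = (0.75+0.74)/2 = 0.745 → q = 1.3×0.745×0.745 = 0.7215 m³/s
Panel 3-4: Δb = 2.5 m, d̄ = (0.66+0.63)/2 = 0.645, v̄ = (0.74+0.61)/2 = 0.675 → q = 2.5×0.645×0.675 = 1.088 m³/s
Panel 4-5: Δb = 2.7 m, d̄ = (0.63+0.17)/2 = 0.4, v̄ = (0.61+0.55)/2 = 0.58 → q = 2.7×0.4×0.58 = 0.6264 m³/s
Q = Σ q = 4.383 m³/s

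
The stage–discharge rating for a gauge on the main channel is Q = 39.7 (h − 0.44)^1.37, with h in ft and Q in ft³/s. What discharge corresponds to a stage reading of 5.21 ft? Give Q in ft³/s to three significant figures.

338 ft³/s

Q = 39.7 × (5.21 − 0.44)^1.37 = 39.7 × 4.77^1.37 = 337.6 ft³/s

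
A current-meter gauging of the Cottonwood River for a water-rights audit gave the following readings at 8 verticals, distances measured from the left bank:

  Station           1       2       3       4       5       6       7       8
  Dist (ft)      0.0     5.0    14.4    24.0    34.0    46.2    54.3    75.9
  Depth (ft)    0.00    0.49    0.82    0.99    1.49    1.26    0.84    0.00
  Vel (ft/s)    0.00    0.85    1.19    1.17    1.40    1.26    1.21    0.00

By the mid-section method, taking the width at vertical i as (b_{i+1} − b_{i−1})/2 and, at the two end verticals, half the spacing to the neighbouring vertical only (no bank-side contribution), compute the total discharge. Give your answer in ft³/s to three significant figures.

78.0 ft³/s

w_2 = (14.4 − 0.0)/2 = 7.2 ft; q_2 = 0.85 × 0.49 × 7.2 = 2.999 ft³/s
w_3 = (24.0 − 5.0)/2 = 9.5 ft; q_3 = 1.19 × 0.82 × 9.5 = 9.270 ft³/s
w_4 = (34.0 − 14.4)/2 = 9.8 ft; q_4 = 1.17 × 0.99 × 9.8 = 11.35 ft³/s
w_5 = (46.2 − 24.0)/2 = 11.1 ft; q_5 = 1.40 × 1.49 × 11.1 = 23.15 ft³/s
w_6 = (54.3 − 34.0)/2 = 10.15 ft; q_6 = 1.26 × 1.26 × 10.15 = 16.11 ft³/s
w_7 = (75.9 − 46.2)/2 = 14.85 ft; q_7 = 1.21 × 0.84 × 14.85 = 15.09 ft³/s
Stations 1, 8 contribute zero (depth or velocity is 0).
Q = Σ qᵢ = 77.98 ft³/s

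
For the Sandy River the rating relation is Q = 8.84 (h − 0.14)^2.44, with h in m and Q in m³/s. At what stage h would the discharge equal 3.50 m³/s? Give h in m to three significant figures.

0.824 m

h − h₀ = (Q/C)^(1/b) = (3.50/8.84)^(1/2.44) = 0.6841 m
h = 0.14 + 0.6841 = 0.8241 m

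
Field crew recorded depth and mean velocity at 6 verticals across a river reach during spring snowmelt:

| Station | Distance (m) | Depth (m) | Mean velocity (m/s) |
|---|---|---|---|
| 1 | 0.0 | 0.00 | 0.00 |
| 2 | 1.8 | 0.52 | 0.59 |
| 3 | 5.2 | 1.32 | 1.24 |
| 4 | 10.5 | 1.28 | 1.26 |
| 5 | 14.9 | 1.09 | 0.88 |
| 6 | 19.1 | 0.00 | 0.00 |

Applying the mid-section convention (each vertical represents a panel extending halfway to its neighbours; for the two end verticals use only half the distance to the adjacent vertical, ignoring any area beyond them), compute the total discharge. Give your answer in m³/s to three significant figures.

w_2 = (5.2 − 0.0)/2 = 2.6 m; q_2 = 0.59 × 0.52 × 2.6 = 0.7977 m³/s
w_3 = (10.5 − 1.8)/2 = 4.35 m; q_3 = 1.24 × 1.32 × 4.35 = 7.120 m³/s
w_4 = (14.9 − 5.2)/2 = 4.85 m; q_4 = 1.26 × 1.28 × 4.85 = 7.822 m³/s
w_5 = (19.1 − 10.5)/2 = 4.3 m; q_5 = 0.88 × 1.09 × 4.3 = 4.125 m³/s
Stations 1, 6 contribute zero (depth or velocity is 0).
Q = Σ qᵢ = 19.86 m³/s

19.9 m³/s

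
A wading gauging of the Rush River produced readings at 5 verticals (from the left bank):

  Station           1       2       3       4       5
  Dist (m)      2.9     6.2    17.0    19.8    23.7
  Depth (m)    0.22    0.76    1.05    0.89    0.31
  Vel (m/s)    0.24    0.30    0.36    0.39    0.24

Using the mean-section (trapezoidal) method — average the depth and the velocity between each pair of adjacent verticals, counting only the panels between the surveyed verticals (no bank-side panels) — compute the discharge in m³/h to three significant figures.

Panel 1-2: Δb = 3.3 m, d̄ = (0.22+0.76)/2 = 0.49, v̄ = (0.24+0.30)/2 = 0.27 → q = 3.3×0.49×0.27 = 0.4366 m³/s
Panel 2-3: Δb = 10.8 m, d̄ = (0.76+1.05)/2 = 0.905, v̄ = (0.30+0.36)/2 = 0.33 → q = 10.8×0.905×0.33 = 3.225 m³/s
Panel 3-4: Δb = 2.8 m, d̄ = (1.05+0.89)/2 = 0.97, v̄ = (0.36+0.39)/2 = 0.375 → q = 2.8×0.97×0.375 = 1.019 m³/s
Panel 4-5: Δb = 3.9 m, d̄ = (0.89+0.31)/2 = 0.6, v̄ = (0.39+0.24)/2 = 0.315 → q = 3.9×0.6×0.315 = 0.7371 m³/s
Q = Σ q = 5.418 m³/s
= 5.418 × 3600 = 19500 m³/h

19500 m³/h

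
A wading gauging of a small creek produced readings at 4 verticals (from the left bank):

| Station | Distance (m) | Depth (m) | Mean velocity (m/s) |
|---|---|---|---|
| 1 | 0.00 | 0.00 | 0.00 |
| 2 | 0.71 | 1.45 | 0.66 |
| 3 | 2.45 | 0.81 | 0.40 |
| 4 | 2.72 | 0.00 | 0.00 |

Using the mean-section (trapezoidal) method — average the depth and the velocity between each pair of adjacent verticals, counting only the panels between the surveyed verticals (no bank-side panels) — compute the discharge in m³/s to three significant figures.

Panel 1-2: Δb = 0.71 m, d̄ = (0.00+1.45)/2 = 0.725, v̄ = (0.00+0.66)/2 = 0.33 → q = 0.71×0.725×0.33 = 0.1699 m³/s
Panel 2-3: Δb = 1.74 m, d̄ = (1.45+0.81)/2 = 1.13, v̄ = (0.66+0.40)/2 = 0.53 → q = 1.74×1.13×0.53 = 1.042 m³/s
Panel 3-4: Δb = 0.27 m, d̄ = (0.81+0.00)/2 = 0.405, v̄ = (0.40+0.00)/2 = 0.2 → q = 0.27×0.405×0.2 = 0.02187 m³/s
Q = Σ q = 1.234 m³/s

1.23 m³/s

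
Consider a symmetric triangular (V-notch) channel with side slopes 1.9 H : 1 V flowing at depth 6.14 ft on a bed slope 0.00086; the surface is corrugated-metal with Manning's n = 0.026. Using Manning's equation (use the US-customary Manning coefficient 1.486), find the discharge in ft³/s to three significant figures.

A = z·y² = 1.9×6.14² = 71.63 ft²
P = 2y√(1+z²) = 2×6.14×√(1+1.9²) = 26.37 ft
R = A/P = 71.63/26.37 = 2.717 ft
Q = (1.486/n)·A·R^(2/3)·S^(1/2) = (1.486/0.026) × 71.63 × 2.717^(2/3) × 0.00086^(1/2) = 233.7 ft³/s

234 ft³/s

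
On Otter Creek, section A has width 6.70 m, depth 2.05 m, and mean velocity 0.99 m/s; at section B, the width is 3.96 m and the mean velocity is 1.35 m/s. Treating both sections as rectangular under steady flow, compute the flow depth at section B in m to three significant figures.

Q = A₁V₁ = (6.70×2.05) × 0.99 = 13.60 m³/s
d₂ = Q/(b₂ V₂) = 13.60/(3.96×1.35) = 2.544 m

2.54 m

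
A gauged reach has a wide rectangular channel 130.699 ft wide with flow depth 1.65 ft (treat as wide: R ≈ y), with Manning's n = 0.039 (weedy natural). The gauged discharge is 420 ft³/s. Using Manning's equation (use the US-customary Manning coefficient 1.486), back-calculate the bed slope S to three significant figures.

0.00134

A = b·y = 130.699 × 1.65 = 215.7 ft²
Wide channel: R ≈ y = 1.65 ft
S = (Q·n / (1.486·A·R^(2/3)))² = (420×0.039 / (1.486×215.7×1.396))² = 0.001340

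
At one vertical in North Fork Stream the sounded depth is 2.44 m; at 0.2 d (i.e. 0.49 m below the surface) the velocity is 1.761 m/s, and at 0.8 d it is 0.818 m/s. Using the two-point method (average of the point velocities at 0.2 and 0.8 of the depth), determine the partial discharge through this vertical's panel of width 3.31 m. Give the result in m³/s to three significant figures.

v̄ = (1.761 + 0.818) / 2 = 1.290 m/s
q = v̄ × d × w = 1.290 × 2.44 × 3.31 = 10.41 m³/s

10.4 m³/s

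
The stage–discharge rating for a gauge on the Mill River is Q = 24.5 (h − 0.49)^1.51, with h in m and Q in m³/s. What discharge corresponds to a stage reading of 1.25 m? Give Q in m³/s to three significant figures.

Q = 24.5 × (1.25 − 0.49)^1.51 = 24.5 × 0.76^1.51 = 16.19 m³/s

16.2 m³/s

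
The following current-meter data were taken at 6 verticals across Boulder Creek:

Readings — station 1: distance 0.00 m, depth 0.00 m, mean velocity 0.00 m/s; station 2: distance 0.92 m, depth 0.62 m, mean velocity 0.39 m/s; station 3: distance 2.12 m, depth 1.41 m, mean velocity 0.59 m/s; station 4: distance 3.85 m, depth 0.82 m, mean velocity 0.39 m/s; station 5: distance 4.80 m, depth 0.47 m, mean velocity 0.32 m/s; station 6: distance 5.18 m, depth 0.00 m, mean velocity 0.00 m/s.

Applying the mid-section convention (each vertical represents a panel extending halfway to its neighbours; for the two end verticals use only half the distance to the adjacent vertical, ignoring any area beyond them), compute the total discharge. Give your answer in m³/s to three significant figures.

w_2 = (2.12 − 0.00)/2 = 1.06 m; q_2 = 0.39 × 0.62 × 1.06 = 0.2563 m³/s
w_3 = (3.85 − 0.92)/2 = 1.465 m; q_3 = 0.59 × 1.41 × 1.465 = 1.219 m³/s
w_4 = (4.80 − 2.12)/2 = 1.34 m; q_4 = 0.39 × 0.82 × 1.34 = 0.4285 m³/s
w_5 = (5.18 − 3.85)/2 = 0.665 m; q_5 = 0.32 × 0.47 × 0.665 = 0.1000 m³/s
Stations 1, 6 contribute zero (depth or velocity is 0).
Q = Σ qᵢ = 2.004 m³/s

2.00 m³/s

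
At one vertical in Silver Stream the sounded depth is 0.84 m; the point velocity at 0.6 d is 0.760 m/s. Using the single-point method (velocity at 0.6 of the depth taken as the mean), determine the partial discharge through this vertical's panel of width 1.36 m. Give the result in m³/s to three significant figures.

v̄ = v₀.₆ = 0.760 m/s
q = v̄ × d × w = 0.7600 × 0.84 × 1.36 = 0.8682 m³/s

0.868 m³/s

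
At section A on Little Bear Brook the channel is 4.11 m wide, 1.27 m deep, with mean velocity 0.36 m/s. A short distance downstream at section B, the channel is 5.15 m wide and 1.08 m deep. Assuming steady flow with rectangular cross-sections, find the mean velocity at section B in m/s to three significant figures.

0.338 m/s

Q = A₁V₁ = (4.11×1.27) × 0.36 = 1.879 m³/s
A₂ = 5.15 × 1.08 = 5.562 m²
V₂ = Q/A₂ = 1.879/5.562 = 0.3378 m/s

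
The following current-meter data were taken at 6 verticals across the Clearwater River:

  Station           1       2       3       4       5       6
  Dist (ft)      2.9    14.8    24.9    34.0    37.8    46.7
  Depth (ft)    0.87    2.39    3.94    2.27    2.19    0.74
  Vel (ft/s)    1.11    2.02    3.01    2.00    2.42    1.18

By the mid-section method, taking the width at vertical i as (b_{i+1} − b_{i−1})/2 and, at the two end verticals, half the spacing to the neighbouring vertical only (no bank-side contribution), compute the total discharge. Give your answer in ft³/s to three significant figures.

240 ft³/s

w_1 = (14.8 − 2.9)/2 = 5.95 ft; q_1 = 1.11 × 0.87 × 5.95 = 5.746 ft³/s
w_2 = (24.9 − 2.9)/2 = 11 ft; q_2 = 2.02 × 2.39 × 11 = 53.11 ft³/s
w_3 = (34.0 − 14.8)/2 = 9.6 ft; q_3 = 3.01 × 3.94 × 9.6 = 113.9 ft³/s
w_4 = (37.8 − 24.9)/2 = 6.45 ft; q_4 = 2.00 × 2.27 × 6.45 = 29.28 ft³/s
w_5 = (46.7 − 34.0)/2 = 6.35 ft; q_5 = 2.42 × 2.19 × 6.35 = 33.65 ft³/s
w_6 = (46.7 − 37.8)/2 = 4.45 ft; q_6 = 1.18 × 0.74 × 4.45 = 3.886 ft³/s
Q = Σ qᵢ = 239.5 ft³/s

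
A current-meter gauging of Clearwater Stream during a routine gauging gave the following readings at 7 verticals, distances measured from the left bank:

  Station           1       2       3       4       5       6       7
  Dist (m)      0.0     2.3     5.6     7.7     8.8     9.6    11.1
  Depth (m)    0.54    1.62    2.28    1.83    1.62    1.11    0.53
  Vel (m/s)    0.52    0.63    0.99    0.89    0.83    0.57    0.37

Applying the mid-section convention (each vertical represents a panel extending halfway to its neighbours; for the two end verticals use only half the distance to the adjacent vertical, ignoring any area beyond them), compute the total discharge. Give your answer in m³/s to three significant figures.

14.0 m³/s

w_1 = (2.3 − 0.0)/2 = 1.15 m; q_1 = 0.52 × 0.54 × 1.15 = 0.3229 m³/s
w_2 = (5.6 − 0.0)/2 = 2.8 m; q_2 = 0.63 × 1.62 × 2.8 = 2.858 m³/s
w_3 = (7.7 − 2.3)/2 = 2.7 m; q_3 = 0.99 × 2.28 × 2.7 = 6.094 m³/s
w_4 = (8.8 − 5.6)/2 = 1.6 m; q_4 = 0.89 × 1.83 × 1.6 = 2.606 m³/s
w_5 = (9.6 − 7.7)/2 = 0.95 m; q_5 = 0.83 × 1.62 × 0.95 = 1.277 m³/s
w_6 = (11.1 − 8.8)/2 = 1.15 m; q_6 = 0.57 × 1.11 × 1.15 = 0.7276 m³/s
w_7 = (11.1 − 9.6)/2 = 0.75 m; q_7 = 0.37 × 0.53 × 0.75 = 0.1471 m³/s
Q = Σ qᵢ = 14.03 m³/s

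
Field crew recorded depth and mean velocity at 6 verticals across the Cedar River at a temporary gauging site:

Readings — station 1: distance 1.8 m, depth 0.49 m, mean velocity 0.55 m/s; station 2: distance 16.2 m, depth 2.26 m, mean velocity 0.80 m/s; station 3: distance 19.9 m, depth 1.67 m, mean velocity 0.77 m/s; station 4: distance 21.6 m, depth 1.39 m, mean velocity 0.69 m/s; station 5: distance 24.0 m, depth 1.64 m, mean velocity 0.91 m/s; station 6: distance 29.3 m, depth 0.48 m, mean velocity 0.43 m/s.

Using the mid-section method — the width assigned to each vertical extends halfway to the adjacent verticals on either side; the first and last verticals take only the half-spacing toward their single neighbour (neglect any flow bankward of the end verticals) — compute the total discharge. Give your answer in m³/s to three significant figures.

30.0 m³/s

w_1 = (16.2 − 1.8)/2 = 7.2 m; q_1 = 0.55 × 0.49 × 7.2 = 1.940 m³/s
w_2 = (19.9 − 1.8)/2 = 9.05 m; q_2 = 0.80 × 2.26 × 9.05 = 16.36 m³/s
w_3 = (21.6 − 16.2)/2 = 2.7 m; q_3 = 0.77 × 1.67 × 2.7 = 3.472 m³/s
w_4 = (24.0 − 19.9)/2 = 2.05 m; q_4 = 0.69 × 1.39 × 2.05 = 1.966 m³/s
w_5 = (29.3 − 21.6)/2 = 3.85 m; q_5 = 0.91 × 1.64 × 3.85 = 5.746 m³/s
w_6 = (29.3 − 24.0)/2 = 2.65 m; q_6 = 0.43 × 0.48 × 2.65 = 0.5470 m³/s
Q = Σ qᵢ = 30.03 m³/s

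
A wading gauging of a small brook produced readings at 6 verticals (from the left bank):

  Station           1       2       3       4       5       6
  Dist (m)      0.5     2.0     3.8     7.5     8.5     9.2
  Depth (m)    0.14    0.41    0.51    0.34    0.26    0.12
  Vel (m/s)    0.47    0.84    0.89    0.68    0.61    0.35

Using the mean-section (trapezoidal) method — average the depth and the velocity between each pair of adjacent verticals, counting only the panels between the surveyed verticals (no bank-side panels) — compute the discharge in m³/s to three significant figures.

Panel 1-2: Δb = 1.5 m, d̄ = (0.14+0.41)/2 = 0.275, v̄ = (0.47+0.84)/2 = 0.655 → q = 1.5×0.275×0.655 = 0.2702 m³/s
Panel 2-3: Δb = 1.8 m, d̄ = (0.41+0.51)/2 = 0.46, v̄ = (0.84+0.89)/2 = 0.865 → q = 1.8×0.46×0.865 = 0.7162 m³/s
Panel 3-4: Δb = 3.7 m, d̄ = (0.51+0.34)/2 = 0.425, v̄ = (0.89+0.68)/2 = 0.785 → q = 3.7×0.425×0.785 = 1.234 m³/s
Panel 4-5: Δb = 1 m, d̄ = (0.34+0.26)/2 = 0.3, v̄ = (0.68+0.61)/2 = 0.645 → q = 1×0.3×0.645 = 0.1935 m³/s
Panel 5-6: Δb = 0.7 m, d̄ = (0.26+0.12)/2 = 0.19, v̄ = (0.61+0.35)/2 = 0.48 → q = 0.7×0.19×0.48 = 0.06384 m³/s
Q = Σ q = 2.478 m³/s

2.48 m³/s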